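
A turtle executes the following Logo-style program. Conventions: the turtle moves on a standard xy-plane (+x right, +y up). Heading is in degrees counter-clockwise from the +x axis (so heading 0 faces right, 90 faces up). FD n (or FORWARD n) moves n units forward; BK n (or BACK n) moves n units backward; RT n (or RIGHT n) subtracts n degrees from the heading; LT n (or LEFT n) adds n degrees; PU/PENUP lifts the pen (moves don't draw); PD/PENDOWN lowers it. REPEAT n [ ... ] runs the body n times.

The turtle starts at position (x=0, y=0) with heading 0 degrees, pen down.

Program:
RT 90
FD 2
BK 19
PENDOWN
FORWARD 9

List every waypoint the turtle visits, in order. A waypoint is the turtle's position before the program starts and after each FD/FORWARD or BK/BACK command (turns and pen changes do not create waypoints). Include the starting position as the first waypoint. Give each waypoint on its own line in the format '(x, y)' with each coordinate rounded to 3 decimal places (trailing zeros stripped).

Answer: (0, 0)
(0, -2)
(0, 17)
(0, 8)

Derivation:
Executing turtle program step by step:
Start: pos=(0,0), heading=0, pen down
RT 90: heading 0 -> 270
FD 2: (0,0) -> (0,-2) [heading=270, draw]
BK 19: (0,-2) -> (0,17) [heading=270, draw]
PD: pen down
FD 9: (0,17) -> (0,8) [heading=270, draw]
Final: pos=(0,8), heading=270, 3 segment(s) drawn
Waypoints (4 total):
(0, 0)
(0, -2)
(0, 17)
(0, 8)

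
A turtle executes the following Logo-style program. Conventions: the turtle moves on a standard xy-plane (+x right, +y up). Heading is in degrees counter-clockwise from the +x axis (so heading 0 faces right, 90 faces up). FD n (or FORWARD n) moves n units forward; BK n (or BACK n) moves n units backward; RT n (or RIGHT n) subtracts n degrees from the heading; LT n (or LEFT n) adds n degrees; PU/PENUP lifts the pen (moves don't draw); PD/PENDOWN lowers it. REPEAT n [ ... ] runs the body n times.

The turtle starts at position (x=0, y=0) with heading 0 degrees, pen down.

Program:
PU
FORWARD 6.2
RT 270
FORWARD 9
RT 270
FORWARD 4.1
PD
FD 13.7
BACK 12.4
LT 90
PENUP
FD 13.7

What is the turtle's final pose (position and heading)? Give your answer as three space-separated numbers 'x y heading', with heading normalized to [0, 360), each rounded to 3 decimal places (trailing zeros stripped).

Answer: 0.8 -4.7 270

Derivation:
Executing turtle program step by step:
Start: pos=(0,0), heading=0, pen down
PU: pen up
FD 6.2: (0,0) -> (6.2,0) [heading=0, move]
RT 270: heading 0 -> 90
FD 9: (6.2,0) -> (6.2,9) [heading=90, move]
RT 270: heading 90 -> 180
FD 4.1: (6.2,9) -> (2.1,9) [heading=180, move]
PD: pen down
FD 13.7: (2.1,9) -> (-11.6,9) [heading=180, draw]
BK 12.4: (-11.6,9) -> (0.8,9) [heading=180, draw]
LT 90: heading 180 -> 270
PU: pen up
FD 13.7: (0.8,9) -> (0.8,-4.7) [heading=270, move]
Final: pos=(0.8,-4.7), heading=270, 2 segment(s) drawn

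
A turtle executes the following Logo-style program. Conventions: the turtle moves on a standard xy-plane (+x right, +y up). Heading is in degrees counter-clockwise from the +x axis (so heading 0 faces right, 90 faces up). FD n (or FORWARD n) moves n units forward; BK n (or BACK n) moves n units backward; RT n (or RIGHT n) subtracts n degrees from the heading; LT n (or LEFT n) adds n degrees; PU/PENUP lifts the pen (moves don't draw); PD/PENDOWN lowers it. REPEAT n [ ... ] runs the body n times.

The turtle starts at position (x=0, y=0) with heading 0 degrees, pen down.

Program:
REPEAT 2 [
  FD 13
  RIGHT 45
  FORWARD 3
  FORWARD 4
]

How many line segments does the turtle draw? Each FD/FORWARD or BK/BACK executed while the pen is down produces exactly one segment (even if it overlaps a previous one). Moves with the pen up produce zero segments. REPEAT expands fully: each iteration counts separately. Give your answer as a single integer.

Answer: 6

Derivation:
Executing turtle program step by step:
Start: pos=(0,0), heading=0, pen down
REPEAT 2 [
  -- iteration 1/2 --
  FD 13: (0,0) -> (13,0) [heading=0, draw]
  RT 45: heading 0 -> 315
  FD 3: (13,0) -> (15.121,-2.121) [heading=315, draw]
  FD 4: (15.121,-2.121) -> (17.95,-4.95) [heading=315, draw]
  -- iteration 2/2 --
  FD 13: (17.95,-4.95) -> (27.142,-14.142) [heading=315, draw]
  RT 45: heading 315 -> 270
  FD 3: (27.142,-14.142) -> (27.142,-17.142) [heading=270, draw]
  FD 4: (27.142,-17.142) -> (27.142,-21.142) [heading=270, draw]
]
Final: pos=(27.142,-21.142), heading=270, 6 segment(s) drawn
Segments drawn: 6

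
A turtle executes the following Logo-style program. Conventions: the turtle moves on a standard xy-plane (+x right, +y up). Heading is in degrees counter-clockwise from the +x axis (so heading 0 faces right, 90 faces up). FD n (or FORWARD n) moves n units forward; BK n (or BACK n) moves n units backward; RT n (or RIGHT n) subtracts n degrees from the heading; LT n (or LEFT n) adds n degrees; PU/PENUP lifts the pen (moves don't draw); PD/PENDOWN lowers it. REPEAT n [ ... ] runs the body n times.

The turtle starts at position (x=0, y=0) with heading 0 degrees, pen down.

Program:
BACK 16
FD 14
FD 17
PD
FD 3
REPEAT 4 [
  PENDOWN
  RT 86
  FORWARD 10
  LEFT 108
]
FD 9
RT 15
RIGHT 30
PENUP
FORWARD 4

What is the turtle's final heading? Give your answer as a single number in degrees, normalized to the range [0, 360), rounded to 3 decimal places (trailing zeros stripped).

Executing turtle program step by step:
Start: pos=(0,0), heading=0, pen down
BK 16: (0,0) -> (-16,0) [heading=0, draw]
FD 14: (-16,0) -> (-2,0) [heading=0, draw]
FD 17: (-2,0) -> (15,0) [heading=0, draw]
PD: pen down
FD 3: (15,0) -> (18,0) [heading=0, draw]
REPEAT 4 [
  -- iteration 1/4 --
  PD: pen down
  RT 86: heading 0 -> 274
  FD 10: (18,0) -> (18.698,-9.976) [heading=274, draw]
  LT 108: heading 274 -> 22
  -- iteration 2/4 --
  PD: pen down
  RT 86: heading 22 -> 296
  FD 10: (18.698,-9.976) -> (23.081,-18.964) [heading=296, draw]
  LT 108: heading 296 -> 44
  -- iteration 3/4 --
  PD: pen down
  RT 86: heading 44 -> 318
  FD 10: (23.081,-18.964) -> (30.513,-25.655) [heading=318, draw]
  LT 108: heading 318 -> 66
  -- iteration 4/4 --
  PD: pen down
  RT 86: heading 66 -> 340
  FD 10: (30.513,-25.655) -> (39.91,-29.075) [heading=340, draw]
  LT 108: heading 340 -> 88
]
FD 9: (39.91,-29.075) -> (40.224,-20.081) [heading=88, draw]
RT 15: heading 88 -> 73
RT 30: heading 73 -> 43
PU: pen up
FD 4: (40.224,-20.081) -> (43.149,-17.353) [heading=43, move]
Final: pos=(43.149,-17.353), heading=43, 9 segment(s) drawn

Answer: 43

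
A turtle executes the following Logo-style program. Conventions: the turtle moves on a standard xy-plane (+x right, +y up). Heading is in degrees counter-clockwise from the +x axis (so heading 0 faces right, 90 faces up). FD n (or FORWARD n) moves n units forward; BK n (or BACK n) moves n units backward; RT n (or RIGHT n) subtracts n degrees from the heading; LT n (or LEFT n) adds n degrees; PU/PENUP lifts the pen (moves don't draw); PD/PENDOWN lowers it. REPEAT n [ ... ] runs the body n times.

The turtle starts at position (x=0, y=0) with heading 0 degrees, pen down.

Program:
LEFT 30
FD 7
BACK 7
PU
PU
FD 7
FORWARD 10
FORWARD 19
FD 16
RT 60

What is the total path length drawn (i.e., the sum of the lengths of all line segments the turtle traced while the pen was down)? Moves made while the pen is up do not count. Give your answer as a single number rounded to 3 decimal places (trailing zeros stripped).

Answer: 14

Derivation:
Executing turtle program step by step:
Start: pos=(0,0), heading=0, pen down
LT 30: heading 0 -> 30
FD 7: (0,0) -> (6.062,3.5) [heading=30, draw]
BK 7: (6.062,3.5) -> (0,0) [heading=30, draw]
PU: pen up
PU: pen up
FD 7: (0,0) -> (6.062,3.5) [heading=30, move]
FD 10: (6.062,3.5) -> (14.722,8.5) [heading=30, move]
FD 19: (14.722,8.5) -> (31.177,18) [heading=30, move]
FD 16: (31.177,18) -> (45.033,26) [heading=30, move]
RT 60: heading 30 -> 330
Final: pos=(45.033,26), heading=330, 2 segment(s) drawn

Segment lengths:
  seg 1: (0,0) -> (6.062,3.5), length = 7
  seg 2: (6.062,3.5) -> (0,0), length = 7
Total = 14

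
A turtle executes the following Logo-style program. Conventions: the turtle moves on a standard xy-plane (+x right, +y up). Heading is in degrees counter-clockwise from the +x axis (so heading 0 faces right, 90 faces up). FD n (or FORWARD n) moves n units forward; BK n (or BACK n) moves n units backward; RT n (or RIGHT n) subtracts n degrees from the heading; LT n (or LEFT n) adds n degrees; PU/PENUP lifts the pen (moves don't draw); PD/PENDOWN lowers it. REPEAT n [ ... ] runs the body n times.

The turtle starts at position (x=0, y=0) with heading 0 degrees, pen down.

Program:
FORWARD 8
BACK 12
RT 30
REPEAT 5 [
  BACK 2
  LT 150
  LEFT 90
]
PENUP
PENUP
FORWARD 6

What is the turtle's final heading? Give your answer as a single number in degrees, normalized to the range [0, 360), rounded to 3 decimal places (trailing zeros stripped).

Executing turtle program step by step:
Start: pos=(0,0), heading=0, pen down
FD 8: (0,0) -> (8,0) [heading=0, draw]
BK 12: (8,0) -> (-4,0) [heading=0, draw]
RT 30: heading 0 -> 330
REPEAT 5 [
  -- iteration 1/5 --
  BK 2: (-4,0) -> (-5.732,1) [heading=330, draw]
  LT 150: heading 330 -> 120
  LT 90: heading 120 -> 210
  -- iteration 2/5 --
  BK 2: (-5.732,1) -> (-4,2) [heading=210, draw]
  LT 150: heading 210 -> 0
  LT 90: heading 0 -> 90
  -- iteration 3/5 --
  BK 2: (-4,2) -> (-4,0) [heading=90, draw]
  LT 150: heading 90 -> 240
  LT 90: heading 240 -> 330
  -- iteration 4/5 --
  BK 2: (-4,0) -> (-5.732,1) [heading=330, draw]
  LT 150: heading 330 -> 120
  LT 90: heading 120 -> 210
  -- iteration 5/5 --
  BK 2: (-5.732,1) -> (-4,2) [heading=210, draw]
  LT 150: heading 210 -> 0
  LT 90: heading 0 -> 90
]
PU: pen up
PU: pen up
FD 6: (-4,2) -> (-4,8) [heading=90, move]
Final: pos=(-4,8), heading=90, 7 segment(s) drawn

Answer: 90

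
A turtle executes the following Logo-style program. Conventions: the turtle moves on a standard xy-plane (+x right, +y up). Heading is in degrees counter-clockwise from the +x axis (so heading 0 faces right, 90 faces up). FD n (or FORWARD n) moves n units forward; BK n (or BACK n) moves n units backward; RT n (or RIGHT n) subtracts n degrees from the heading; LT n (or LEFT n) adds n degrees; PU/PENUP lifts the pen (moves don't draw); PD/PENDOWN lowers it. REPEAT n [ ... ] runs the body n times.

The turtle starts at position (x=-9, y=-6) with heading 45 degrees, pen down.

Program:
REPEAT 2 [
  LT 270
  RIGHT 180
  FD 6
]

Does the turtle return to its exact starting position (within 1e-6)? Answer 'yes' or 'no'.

Answer: no

Derivation:
Executing turtle program step by step:
Start: pos=(-9,-6), heading=45, pen down
REPEAT 2 [
  -- iteration 1/2 --
  LT 270: heading 45 -> 315
  RT 180: heading 315 -> 135
  FD 6: (-9,-6) -> (-13.243,-1.757) [heading=135, draw]
  -- iteration 2/2 --
  LT 270: heading 135 -> 45
  RT 180: heading 45 -> 225
  FD 6: (-13.243,-1.757) -> (-17.485,-6) [heading=225, draw]
]
Final: pos=(-17.485,-6), heading=225, 2 segment(s) drawn

Start position: (-9, -6)
Final position: (-17.485, -6)
Distance = 8.485; >= 1e-6 -> NOT closed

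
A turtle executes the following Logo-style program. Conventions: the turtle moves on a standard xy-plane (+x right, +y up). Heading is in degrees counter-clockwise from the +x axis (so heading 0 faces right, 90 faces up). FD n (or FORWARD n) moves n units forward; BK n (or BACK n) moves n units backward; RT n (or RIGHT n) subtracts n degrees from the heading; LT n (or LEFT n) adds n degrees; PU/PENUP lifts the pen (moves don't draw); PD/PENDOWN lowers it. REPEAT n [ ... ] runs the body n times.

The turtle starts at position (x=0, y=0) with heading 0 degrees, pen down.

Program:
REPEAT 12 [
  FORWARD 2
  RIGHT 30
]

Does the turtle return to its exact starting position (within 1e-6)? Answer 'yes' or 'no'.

Executing turtle program step by step:
Start: pos=(0,0), heading=0, pen down
REPEAT 12 [
  -- iteration 1/12 --
  FD 2: (0,0) -> (2,0) [heading=0, draw]
  RT 30: heading 0 -> 330
  -- iteration 2/12 --
  FD 2: (2,0) -> (3.732,-1) [heading=330, draw]
  RT 30: heading 330 -> 300
  -- iteration 3/12 --
  FD 2: (3.732,-1) -> (4.732,-2.732) [heading=300, draw]
  RT 30: heading 300 -> 270
  -- iteration 4/12 --
  FD 2: (4.732,-2.732) -> (4.732,-4.732) [heading=270, draw]
  RT 30: heading 270 -> 240
  -- iteration 5/12 --
  FD 2: (4.732,-4.732) -> (3.732,-6.464) [heading=240, draw]
  RT 30: heading 240 -> 210
  -- iteration 6/12 --
  FD 2: (3.732,-6.464) -> (2,-7.464) [heading=210, draw]
  RT 30: heading 210 -> 180
  -- iteration 7/12 --
  FD 2: (2,-7.464) -> (0,-7.464) [heading=180, draw]
  RT 30: heading 180 -> 150
  -- iteration 8/12 --
  FD 2: (0,-7.464) -> (-1.732,-6.464) [heading=150, draw]
  RT 30: heading 150 -> 120
  -- iteration 9/12 --
  FD 2: (-1.732,-6.464) -> (-2.732,-4.732) [heading=120, draw]
  RT 30: heading 120 -> 90
  -- iteration 10/12 --
  FD 2: (-2.732,-4.732) -> (-2.732,-2.732) [heading=90, draw]
  RT 30: heading 90 -> 60
  -- iteration 11/12 --
  FD 2: (-2.732,-2.732) -> (-1.732,-1) [heading=60, draw]
  RT 30: heading 60 -> 30
  -- iteration 12/12 --
  FD 2: (-1.732,-1) -> (0,0) [heading=30, draw]
  RT 30: heading 30 -> 0
]
Final: pos=(0,0), heading=0, 12 segment(s) drawn

Start position: (0, 0)
Final position: (0, 0)
Distance = 0; < 1e-6 -> CLOSED

Answer: yes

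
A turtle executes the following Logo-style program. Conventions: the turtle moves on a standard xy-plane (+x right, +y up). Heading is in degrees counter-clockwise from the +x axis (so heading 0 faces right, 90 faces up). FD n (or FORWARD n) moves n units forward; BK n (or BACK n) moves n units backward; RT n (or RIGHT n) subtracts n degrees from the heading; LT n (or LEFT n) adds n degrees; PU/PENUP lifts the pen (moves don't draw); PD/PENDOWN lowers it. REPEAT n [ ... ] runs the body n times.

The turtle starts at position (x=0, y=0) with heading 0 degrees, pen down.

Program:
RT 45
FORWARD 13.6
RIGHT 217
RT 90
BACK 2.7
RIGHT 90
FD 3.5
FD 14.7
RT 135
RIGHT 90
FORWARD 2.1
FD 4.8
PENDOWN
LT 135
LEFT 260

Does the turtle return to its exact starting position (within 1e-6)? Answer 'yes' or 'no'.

Executing turtle program step by step:
Start: pos=(0,0), heading=0, pen down
RT 45: heading 0 -> 315
FD 13.6: (0,0) -> (9.617,-9.617) [heading=315, draw]
RT 217: heading 315 -> 98
RT 90: heading 98 -> 8
BK 2.7: (9.617,-9.617) -> (6.943,-9.992) [heading=8, draw]
RT 90: heading 8 -> 278
FD 3.5: (6.943,-9.992) -> (7.43,-13.458) [heading=278, draw]
FD 14.7: (7.43,-13.458) -> (9.476,-28.015) [heading=278, draw]
RT 135: heading 278 -> 143
RT 90: heading 143 -> 53
FD 2.1: (9.476,-28.015) -> (10.74,-26.338) [heading=53, draw]
FD 4.8: (10.74,-26.338) -> (13.628,-22.505) [heading=53, draw]
PD: pen down
LT 135: heading 53 -> 188
LT 260: heading 188 -> 88
Final: pos=(13.628,-22.505), heading=88, 6 segment(s) drawn

Start position: (0, 0)
Final position: (13.628, -22.505)
Distance = 26.31; >= 1e-6 -> NOT closed

Answer: no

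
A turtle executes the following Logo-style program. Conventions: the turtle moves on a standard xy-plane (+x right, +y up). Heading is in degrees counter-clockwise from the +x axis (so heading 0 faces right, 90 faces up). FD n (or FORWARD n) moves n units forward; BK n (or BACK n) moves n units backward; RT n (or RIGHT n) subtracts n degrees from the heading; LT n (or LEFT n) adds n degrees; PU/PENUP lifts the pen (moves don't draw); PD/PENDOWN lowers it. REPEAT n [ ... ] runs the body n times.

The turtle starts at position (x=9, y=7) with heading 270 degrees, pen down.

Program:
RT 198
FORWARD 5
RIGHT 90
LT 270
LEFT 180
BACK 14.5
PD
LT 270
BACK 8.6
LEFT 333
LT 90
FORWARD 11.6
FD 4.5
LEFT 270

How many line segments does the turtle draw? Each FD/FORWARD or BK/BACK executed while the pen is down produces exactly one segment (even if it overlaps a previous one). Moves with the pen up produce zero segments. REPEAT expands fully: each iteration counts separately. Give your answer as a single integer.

Executing turtle program step by step:
Start: pos=(9,7), heading=270, pen down
RT 198: heading 270 -> 72
FD 5: (9,7) -> (10.545,11.755) [heading=72, draw]
RT 90: heading 72 -> 342
LT 270: heading 342 -> 252
LT 180: heading 252 -> 72
BK 14.5: (10.545,11.755) -> (6.064,-2.035) [heading=72, draw]
PD: pen down
LT 270: heading 72 -> 342
BK 8.6: (6.064,-2.035) -> (-2.115,0.623) [heading=342, draw]
LT 333: heading 342 -> 315
LT 90: heading 315 -> 45
FD 11.6: (-2.115,0.623) -> (6.088,8.825) [heading=45, draw]
FD 4.5: (6.088,8.825) -> (9.27,12.007) [heading=45, draw]
LT 270: heading 45 -> 315
Final: pos=(9.27,12.007), heading=315, 5 segment(s) drawn
Segments drawn: 5

Answer: 5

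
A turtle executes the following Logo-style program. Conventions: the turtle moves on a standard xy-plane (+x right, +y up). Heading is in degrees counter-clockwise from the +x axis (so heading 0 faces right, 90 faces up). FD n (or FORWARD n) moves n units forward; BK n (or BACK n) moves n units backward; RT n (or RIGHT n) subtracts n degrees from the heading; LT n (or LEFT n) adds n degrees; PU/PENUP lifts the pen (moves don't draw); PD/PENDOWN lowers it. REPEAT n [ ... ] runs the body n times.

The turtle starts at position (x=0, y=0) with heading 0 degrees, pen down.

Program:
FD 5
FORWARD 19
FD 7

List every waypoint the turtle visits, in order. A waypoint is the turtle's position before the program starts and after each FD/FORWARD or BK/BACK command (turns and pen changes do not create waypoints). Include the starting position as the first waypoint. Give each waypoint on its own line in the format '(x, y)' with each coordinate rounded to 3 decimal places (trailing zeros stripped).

Answer: (0, 0)
(5, 0)
(24, 0)
(31, 0)

Derivation:
Executing turtle program step by step:
Start: pos=(0,0), heading=0, pen down
FD 5: (0,0) -> (5,0) [heading=0, draw]
FD 19: (5,0) -> (24,0) [heading=0, draw]
FD 7: (24,0) -> (31,0) [heading=0, draw]
Final: pos=(31,0), heading=0, 3 segment(s) drawn
Waypoints (4 total):
(0, 0)
(5, 0)
(24, 0)
(31, 0)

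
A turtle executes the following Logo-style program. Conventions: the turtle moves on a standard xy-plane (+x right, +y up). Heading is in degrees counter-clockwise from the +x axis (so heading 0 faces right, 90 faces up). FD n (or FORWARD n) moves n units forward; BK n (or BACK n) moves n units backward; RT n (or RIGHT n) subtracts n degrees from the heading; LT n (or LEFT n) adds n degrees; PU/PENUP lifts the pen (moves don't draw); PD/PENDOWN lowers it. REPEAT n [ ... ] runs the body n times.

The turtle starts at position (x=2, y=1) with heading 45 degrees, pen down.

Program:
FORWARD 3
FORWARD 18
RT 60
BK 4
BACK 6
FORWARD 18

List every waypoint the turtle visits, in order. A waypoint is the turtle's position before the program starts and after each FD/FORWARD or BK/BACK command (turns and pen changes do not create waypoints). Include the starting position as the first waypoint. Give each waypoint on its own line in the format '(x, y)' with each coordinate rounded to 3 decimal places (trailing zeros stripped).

Answer: (2, 1)
(4.121, 3.121)
(16.849, 15.849)
(12.986, 16.885)
(7.19, 18.437)
(24.577, 13.779)

Derivation:
Executing turtle program step by step:
Start: pos=(2,1), heading=45, pen down
FD 3: (2,1) -> (4.121,3.121) [heading=45, draw]
FD 18: (4.121,3.121) -> (16.849,15.849) [heading=45, draw]
RT 60: heading 45 -> 345
BK 4: (16.849,15.849) -> (12.986,16.885) [heading=345, draw]
BK 6: (12.986,16.885) -> (7.19,18.437) [heading=345, draw]
FD 18: (7.19,18.437) -> (24.577,13.779) [heading=345, draw]
Final: pos=(24.577,13.779), heading=345, 5 segment(s) drawn
Waypoints (6 total):
(2, 1)
(4.121, 3.121)
(16.849, 15.849)
(12.986, 16.885)
(7.19, 18.437)
(24.577, 13.779)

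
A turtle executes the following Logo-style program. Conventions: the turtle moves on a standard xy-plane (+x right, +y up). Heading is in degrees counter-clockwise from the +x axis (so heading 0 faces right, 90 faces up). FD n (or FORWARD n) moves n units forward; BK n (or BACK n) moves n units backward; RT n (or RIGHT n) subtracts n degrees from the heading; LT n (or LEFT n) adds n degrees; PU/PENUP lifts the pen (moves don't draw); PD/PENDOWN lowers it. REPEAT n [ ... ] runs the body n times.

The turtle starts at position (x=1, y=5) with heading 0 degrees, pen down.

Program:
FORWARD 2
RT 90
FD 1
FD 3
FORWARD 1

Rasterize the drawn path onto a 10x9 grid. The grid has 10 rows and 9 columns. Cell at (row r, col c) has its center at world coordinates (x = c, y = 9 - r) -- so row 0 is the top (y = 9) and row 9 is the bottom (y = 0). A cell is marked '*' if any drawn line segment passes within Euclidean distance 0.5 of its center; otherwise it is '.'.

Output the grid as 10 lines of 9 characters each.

Segment 0: (1,5) -> (3,5)
Segment 1: (3,5) -> (3,4)
Segment 2: (3,4) -> (3,1)
Segment 3: (3,1) -> (3,0)

Answer: .........
.........
.........
.........
.***.....
...*.....
...*.....
...*.....
...*.....
...*.....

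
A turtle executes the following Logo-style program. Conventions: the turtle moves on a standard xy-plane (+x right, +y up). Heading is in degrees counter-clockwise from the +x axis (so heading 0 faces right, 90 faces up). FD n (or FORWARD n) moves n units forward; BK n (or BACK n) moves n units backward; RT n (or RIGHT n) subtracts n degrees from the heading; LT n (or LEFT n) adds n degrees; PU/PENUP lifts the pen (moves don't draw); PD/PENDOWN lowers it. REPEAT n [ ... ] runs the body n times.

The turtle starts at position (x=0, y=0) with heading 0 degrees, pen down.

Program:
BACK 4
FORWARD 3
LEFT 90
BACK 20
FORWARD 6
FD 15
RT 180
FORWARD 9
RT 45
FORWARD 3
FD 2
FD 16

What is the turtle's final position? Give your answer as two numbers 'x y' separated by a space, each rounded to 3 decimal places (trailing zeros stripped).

Executing turtle program step by step:
Start: pos=(0,0), heading=0, pen down
BK 4: (0,0) -> (-4,0) [heading=0, draw]
FD 3: (-4,0) -> (-1,0) [heading=0, draw]
LT 90: heading 0 -> 90
BK 20: (-1,0) -> (-1,-20) [heading=90, draw]
FD 6: (-1,-20) -> (-1,-14) [heading=90, draw]
FD 15: (-1,-14) -> (-1,1) [heading=90, draw]
RT 180: heading 90 -> 270
FD 9: (-1,1) -> (-1,-8) [heading=270, draw]
RT 45: heading 270 -> 225
FD 3: (-1,-8) -> (-3.121,-10.121) [heading=225, draw]
FD 2: (-3.121,-10.121) -> (-4.536,-11.536) [heading=225, draw]
FD 16: (-4.536,-11.536) -> (-15.849,-22.849) [heading=225, draw]
Final: pos=(-15.849,-22.849), heading=225, 9 segment(s) drawn

Answer: -15.849 -22.849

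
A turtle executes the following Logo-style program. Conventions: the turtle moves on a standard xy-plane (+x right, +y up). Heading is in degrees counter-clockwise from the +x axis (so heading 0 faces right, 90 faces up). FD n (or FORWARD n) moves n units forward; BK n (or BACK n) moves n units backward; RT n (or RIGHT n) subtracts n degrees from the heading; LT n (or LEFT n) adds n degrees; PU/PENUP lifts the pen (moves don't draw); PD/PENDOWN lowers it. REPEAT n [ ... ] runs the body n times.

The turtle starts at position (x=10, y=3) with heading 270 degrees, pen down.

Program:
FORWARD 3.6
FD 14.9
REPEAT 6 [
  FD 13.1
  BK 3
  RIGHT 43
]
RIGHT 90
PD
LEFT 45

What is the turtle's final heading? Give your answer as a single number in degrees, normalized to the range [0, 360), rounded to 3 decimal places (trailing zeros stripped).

Answer: 327

Derivation:
Executing turtle program step by step:
Start: pos=(10,3), heading=270, pen down
FD 3.6: (10,3) -> (10,-0.6) [heading=270, draw]
FD 14.9: (10,-0.6) -> (10,-15.5) [heading=270, draw]
REPEAT 6 [
  -- iteration 1/6 --
  FD 13.1: (10,-15.5) -> (10,-28.6) [heading=270, draw]
  BK 3: (10,-28.6) -> (10,-25.6) [heading=270, draw]
  RT 43: heading 270 -> 227
  -- iteration 2/6 --
  FD 13.1: (10,-25.6) -> (1.066,-35.181) [heading=227, draw]
  BK 3: (1.066,-35.181) -> (3.112,-32.987) [heading=227, draw]
  RT 43: heading 227 -> 184
  -- iteration 3/6 --
  FD 13.1: (3.112,-32.987) -> (-9.956,-33.9) [heading=184, draw]
  BK 3: (-9.956,-33.9) -> (-6.964,-33.691) [heading=184, draw]
  RT 43: heading 184 -> 141
  -- iteration 4/6 --
  FD 13.1: (-6.964,-33.691) -> (-17.144,-25.447) [heading=141, draw]
  BK 3: (-17.144,-25.447) -> (-14.813,-27.335) [heading=141, draw]
  RT 43: heading 141 -> 98
  -- iteration 5/6 --
  FD 13.1: (-14.813,-27.335) -> (-16.636,-14.363) [heading=98, draw]
  BK 3: (-16.636,-14.363) -> (-16.218,-17.333) [heading=98, draw]
  RT 43: heading 98 -> 55
  -- iteration 6/6 --
  FD 13.1: (-16.218,-17.333) -> (-8.705,-6.602) [heading=55, draw]
  BK 3: (-8.705,-6.602) -> (-10.425,-9.06) [heading=55, draw]
  RT 43: heading 55 -> 12
]
RT 90: heading 12 -> 282
PD: pen down
LT 45: heading 282 -> 327
Final: pos=(-10.425,-9.06), heading=327, 14 segment(s) drawn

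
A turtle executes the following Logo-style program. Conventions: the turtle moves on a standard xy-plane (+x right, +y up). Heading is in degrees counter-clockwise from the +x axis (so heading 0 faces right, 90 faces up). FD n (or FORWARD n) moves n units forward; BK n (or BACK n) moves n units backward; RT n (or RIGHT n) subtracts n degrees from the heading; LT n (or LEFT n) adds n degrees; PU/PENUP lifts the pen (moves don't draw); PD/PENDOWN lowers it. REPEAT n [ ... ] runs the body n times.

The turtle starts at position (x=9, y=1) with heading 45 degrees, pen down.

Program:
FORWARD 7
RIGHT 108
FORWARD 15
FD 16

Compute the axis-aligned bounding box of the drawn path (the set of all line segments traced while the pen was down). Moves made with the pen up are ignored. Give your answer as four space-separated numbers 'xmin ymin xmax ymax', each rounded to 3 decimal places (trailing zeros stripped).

Answer: 9 -21.671 28.023 5.95

Derivation:
Executing turtle program step by step:
Start: pos=(9,1), heading=45, pen down
FD 7: (9,1) -> (13.95,5.95) [heading=45, draw]
RT 108: heading 45 -> 297
FD 15: (13.95,5.95) -> (20.76,-7.415) [heading=297, draw]
FD 16: (20.76,-7.415) -> (28.023,-21.671) [heading=297, draw]
Final: pos=(28.023,-21.671), heading=297, 3 segment(s) drawn

Segment endpoints: x in {9, 13.95, 20.76, 28.023}, y in {-21.671, -7.415, 1, 5.95}
xmin=9, ymin=-21.671, xmax=28.023, ymax=5.95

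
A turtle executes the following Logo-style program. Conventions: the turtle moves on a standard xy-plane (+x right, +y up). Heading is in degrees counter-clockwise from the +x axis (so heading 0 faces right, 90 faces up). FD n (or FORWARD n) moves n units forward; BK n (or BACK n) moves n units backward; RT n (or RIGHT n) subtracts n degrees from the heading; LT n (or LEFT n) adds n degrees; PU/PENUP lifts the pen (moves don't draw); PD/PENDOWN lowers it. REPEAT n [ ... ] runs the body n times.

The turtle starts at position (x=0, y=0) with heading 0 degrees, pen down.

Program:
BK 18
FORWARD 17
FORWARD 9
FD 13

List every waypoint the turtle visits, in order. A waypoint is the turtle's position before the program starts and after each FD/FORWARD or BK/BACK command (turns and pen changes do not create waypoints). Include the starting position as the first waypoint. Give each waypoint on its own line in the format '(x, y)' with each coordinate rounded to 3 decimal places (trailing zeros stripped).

Executing turtle program step by step:
Start: pos=(0,0), heading=0, pen down
BK 18: (0,0) -> (-18,0) [heading=0, draw]
FD 17: (-18,0) -> (-1,0) [heading=0, draw]
FD 9: (-1,0) -> (8,0) [heading=0, draw]
FD 13: (8,0) -> (21,0) [heading=0, draw]
Final: pos=(21,0), heading=0, 4 segment(s) drawn
Waypoints (5 total):
(0, 0)
(-18, 0)
(-1, 0)
(8, 0)
(21, 0)

Answer: (0, 0)
(-18, 0)
(-1, 0)
(8, 0)
(21, 0)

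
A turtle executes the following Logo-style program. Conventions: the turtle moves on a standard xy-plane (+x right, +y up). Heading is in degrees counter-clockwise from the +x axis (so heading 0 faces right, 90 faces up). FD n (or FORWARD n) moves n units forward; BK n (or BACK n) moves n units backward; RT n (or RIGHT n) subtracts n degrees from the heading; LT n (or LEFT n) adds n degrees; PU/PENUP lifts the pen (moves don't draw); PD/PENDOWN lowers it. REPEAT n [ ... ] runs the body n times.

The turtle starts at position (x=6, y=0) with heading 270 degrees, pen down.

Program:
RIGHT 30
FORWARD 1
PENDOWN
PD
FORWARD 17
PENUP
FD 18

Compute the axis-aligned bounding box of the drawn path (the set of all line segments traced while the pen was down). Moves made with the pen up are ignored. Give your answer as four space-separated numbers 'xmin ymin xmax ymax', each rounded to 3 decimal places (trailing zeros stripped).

Answer: -3 -15.588 6 0

Derivation:
Executing turtle program step by step:
Start: pos=(6,0), heading=270, pen down
RT 30: heading 270 -> 240
FD 1: (6,0) -> (5.5,-0.866) [heading=240, draw]
PD: pen down
PD: pen down
FD 17: (5.5,-0.866) -> (-3,-15.588) [heading=240, draw]
PU: pen up
FD 18: (-3,-15.588) -> (-12,-31.177) [heading=240, move]
Final: pos=(-12,-31.177), heading=240, 2 segment(s) drawn

Segment endpoints: x in {-3, 5.5, 6}, y in {-15.588, -0.866, 0}
xmin=-3, ymin=-15.588, xmax=6, ymax=0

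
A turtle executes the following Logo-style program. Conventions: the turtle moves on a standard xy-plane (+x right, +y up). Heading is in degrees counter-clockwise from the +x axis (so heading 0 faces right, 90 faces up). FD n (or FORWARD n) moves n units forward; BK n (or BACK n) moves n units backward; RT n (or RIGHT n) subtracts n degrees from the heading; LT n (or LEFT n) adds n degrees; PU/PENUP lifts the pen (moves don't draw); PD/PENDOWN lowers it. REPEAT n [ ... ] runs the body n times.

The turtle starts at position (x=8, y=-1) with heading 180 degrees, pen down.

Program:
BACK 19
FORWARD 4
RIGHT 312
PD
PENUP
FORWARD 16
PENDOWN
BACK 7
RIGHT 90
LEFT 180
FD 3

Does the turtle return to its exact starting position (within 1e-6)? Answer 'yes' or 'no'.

Executing turtle program step by step:
Start: pos=(8,-1), heading=180, pen down
BK 19: (8,-1) -> (27,-1) [heading=180, draw]
FD 4: (27,-1) -> (23,-1) [heading=180, draw]
RT 312: heading 180 -> 228
PD: pen down
PU: pen up
FD 16: (23,-1) -> (12.294,-12.89) [heading=228, move]
PD: pen down
BK 7: (12.294,-12.89) -> (16.978,-7.688) [heading=228, draw]
RT 90: heading 228 -> 138
LT 180: heading 138 -> 318
FD 3: (16.978,-7.688) -> (19.207,-9.696) [heading=318, draw]
Final: pos=(19.207,-9.696), heading=318, 4 segment(s) drawn

Start position: (8, -1)
Final position: (19.207, -9.696)
Distance = 14.185; >= 1e-6 -> NOT closed

Answer: no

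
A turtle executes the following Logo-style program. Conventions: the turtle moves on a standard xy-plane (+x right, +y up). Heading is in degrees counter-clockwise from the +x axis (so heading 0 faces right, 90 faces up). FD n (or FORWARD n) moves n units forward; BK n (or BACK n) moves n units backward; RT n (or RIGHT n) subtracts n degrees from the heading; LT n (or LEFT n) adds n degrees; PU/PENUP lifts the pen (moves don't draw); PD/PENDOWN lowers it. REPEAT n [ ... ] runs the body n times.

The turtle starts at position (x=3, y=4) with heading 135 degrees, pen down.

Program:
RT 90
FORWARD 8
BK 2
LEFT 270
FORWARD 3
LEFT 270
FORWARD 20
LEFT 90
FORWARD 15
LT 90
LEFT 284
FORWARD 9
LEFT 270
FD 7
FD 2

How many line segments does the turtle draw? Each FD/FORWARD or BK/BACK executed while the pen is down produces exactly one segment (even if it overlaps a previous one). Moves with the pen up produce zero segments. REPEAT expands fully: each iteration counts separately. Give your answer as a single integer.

Answer: 8

Derivation:
Executing turtle program step by step:
Start: pos=(3,4), heading=135, pen down
RT 90: heading 135 -> 45
FD 8: (3,4) -> (8.657,9.657) [heading=45, draw]
BK 2: (8.657,9.657) -> (7.243,8.243) [heading=45, draw]
LT 270: heading 45 -> 315
FD 3: (7.243,8.243) -> (9.364,6.121) [heading=315, draw]
LT 270: heading 315 -> 225
FD 20: (9.364,6.121) -> (-4.778,-8.021) [heading=225, draw]
LT 90: heading 225 -> 315
FD 15: (-4.778,-8.021) -> (5.828,-18.627) [heading=315, draw]
LT 90: heading 315 -> 45
LT 284: heading 45 -> 329
FD 9: (5.828,-18.627) -> (13.543,-23.263) [heading=329, draw]
LT 270: heading 329 -> 239
FD 7: (13.543,-23.263) -> (9.938,-29.263) [heading=239, draw]
FD 2: (9.938,-29.263) -> (8.908,-30.977) [heading=239, draw]
Final: pos=(8.908,-30.977), heading=239, 8 segment(s) drawn
Segments drawn: 8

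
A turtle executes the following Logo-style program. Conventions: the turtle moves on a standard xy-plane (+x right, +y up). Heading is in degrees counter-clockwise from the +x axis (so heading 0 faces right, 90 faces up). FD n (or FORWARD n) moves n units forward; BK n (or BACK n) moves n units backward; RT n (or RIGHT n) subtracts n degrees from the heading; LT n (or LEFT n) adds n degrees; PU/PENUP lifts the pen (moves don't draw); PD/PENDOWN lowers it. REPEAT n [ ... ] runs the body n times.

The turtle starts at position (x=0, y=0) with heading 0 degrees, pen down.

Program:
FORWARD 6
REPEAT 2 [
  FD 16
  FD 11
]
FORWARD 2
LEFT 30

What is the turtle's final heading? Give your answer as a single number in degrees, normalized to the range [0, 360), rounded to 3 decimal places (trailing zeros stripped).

Executing turtle program step by step:
Start: pos=(0,0), heading=0, pen down
FD 6: (0,0) -> (6,0) [heading=0, draw]
REPEAT 2 [
  -- iteration 1/2 --
  FD 16: (6,0) -> (22,0) [heading=0, draw]
  FD 11: (22,0) -> (33,0) [heading=0, draw]
  -- iteration 2/2 --
  FD 16: (33,0) -> (49,0) [heading=0, draw]
  FD 11: (49,0) -> (60,0) [heading=0, draw]
]
FD 2: (60,0) -> (62,0) [heading=0, draw]
LT 30: heading 0 -> 30
Final: pos=(62,0), heading=30, 6 segment(s) drawn

Answer: 30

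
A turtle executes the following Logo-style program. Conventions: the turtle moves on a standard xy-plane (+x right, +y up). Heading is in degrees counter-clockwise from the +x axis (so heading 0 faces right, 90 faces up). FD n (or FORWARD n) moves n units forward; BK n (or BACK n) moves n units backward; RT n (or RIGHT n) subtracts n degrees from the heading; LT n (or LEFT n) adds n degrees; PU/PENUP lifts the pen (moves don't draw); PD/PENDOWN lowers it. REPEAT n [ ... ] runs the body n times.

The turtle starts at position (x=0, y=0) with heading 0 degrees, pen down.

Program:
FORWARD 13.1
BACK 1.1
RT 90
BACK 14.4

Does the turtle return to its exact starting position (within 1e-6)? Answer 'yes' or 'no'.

Executing turtle program step by step:
Start: pos=(0,0), heading=0, pen down
FD 13.1: (0,0) -> (13.1,0) [heading=0, draw]
BK 1.1: (13.1,0) -> (12,0) [heading=0, draw]
RT 90: heading 0 -> 270
BK 14.4: (12,0) -> (12,14.4) [heading=270, draw]
Final: pos=(12,14.4), heading=270, 3 segment(s) drawn

Start position: (0, 0)
Final position: (12, 14.4)
Distance = 18.745; >= 1e-6 -> NOT closed

Answer: no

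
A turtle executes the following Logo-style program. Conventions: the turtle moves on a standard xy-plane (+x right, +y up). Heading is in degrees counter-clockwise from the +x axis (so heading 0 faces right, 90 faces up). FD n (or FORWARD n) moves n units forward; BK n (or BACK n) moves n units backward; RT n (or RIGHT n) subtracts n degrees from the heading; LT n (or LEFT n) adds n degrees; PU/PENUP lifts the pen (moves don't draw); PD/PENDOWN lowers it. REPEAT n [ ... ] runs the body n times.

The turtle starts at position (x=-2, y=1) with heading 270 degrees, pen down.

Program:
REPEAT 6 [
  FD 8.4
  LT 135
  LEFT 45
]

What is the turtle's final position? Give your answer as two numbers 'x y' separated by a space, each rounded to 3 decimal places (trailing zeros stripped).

Answer: -2 1

Derivation:
Executing turtle program step by step:
Start: pos=(-2,1), heading=270, pen down
REPEAT 6 [
  -- iteration 1/6 --
  FD 8.4: (-2,1) -> (-2,-7.4) [heading=270, draw]
  LT 135: heading 270 -> 45
  LT 45: heading 45 -> 90
  -- iteration 2/6 --
  FD 8.4: (-2,-7.4) -> (-2,1) [heading=90, draw]
  LT 135: heading 90 -> 225
  LT 45: heading 225 -> 270
  -- iteration 3/6 --
  FD 8.4: (-2,1) -> (-2,-7.4) [heading=270, draw]
  LT 135: heading 270 -> 45
  LT 45: heading 45 -> 90
  -- iteration 4/6 --
  FD 8.4: (-2,-7.4) -> (-2,1) [heading=90, draw]
  LT 135: heading 90 -> 225
  LT 45: heading 225 -> 270
  -- iteration 5/6 --
  FD 8.4: (-2,1) -> (-2,-7.4) [heading=270, draw]
  LT 135: heading 270 -> 45
  LT 45: heading 45 -> 90
  -- iteration 6/6 --
  FD 8.4: (-2,-7.4) -> (-2,1) [heading=90, draw]
  LT 135: heading 90 -> 225
  LT 45: heading 225 -> 270
]
Final: pos=(-2,1), heading=270, 6 segment(s) drawn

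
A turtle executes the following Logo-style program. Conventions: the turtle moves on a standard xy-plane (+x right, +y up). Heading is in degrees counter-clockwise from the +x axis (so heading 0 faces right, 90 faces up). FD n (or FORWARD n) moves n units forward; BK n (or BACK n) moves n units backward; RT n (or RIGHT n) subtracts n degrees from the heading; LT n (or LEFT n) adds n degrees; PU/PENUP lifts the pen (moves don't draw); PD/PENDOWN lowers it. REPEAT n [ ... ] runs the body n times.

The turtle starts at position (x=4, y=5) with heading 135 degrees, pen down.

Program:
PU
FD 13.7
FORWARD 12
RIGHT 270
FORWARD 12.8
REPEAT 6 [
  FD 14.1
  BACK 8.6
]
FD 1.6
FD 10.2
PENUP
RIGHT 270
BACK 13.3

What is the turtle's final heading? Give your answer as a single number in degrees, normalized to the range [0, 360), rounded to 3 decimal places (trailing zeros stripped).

Answer: 315

Derivation:
Executing turtle program step by step:
Start: pos=(4,5), heading=135, pen down
PU: pen up
FD 13.7: (4,5) -> (-5.687,14.687) [heading=135, move]
FD 12: (-5.687,14.687) -> (-14.173,23.173) [heading=135, move]
RT 270: heading 135 -> 225
FD 12.8: (-14.173,23.173) -> (-23.224,14.122) [heading=225, move]
REPEAT 6 [
  -- iteration 1/6 --
  FD 14.1: (-23.224,14.122) -> (-33.194,4.151) [heading=225, move]
  BK 8.6: (-33.194,4.151) -> (-27.113,10.233) [heading=225, move]
  -- iteration 2/6 --
  FD 14.1: (-27.113,10.233) -> (-37.083,0.262) [heading=225, move]
  BK 8.6: (-37.083,0.262) -> (-31.002,6.344) [heading=225, move]
  -- iteration 3/6 --
  FD 14.1: (-31.002,6.344) -> (-40.972,-3.627) [heading=225, move]
  BK 8.6: (-40.972,-3.627) -> (-34.891,2.454) [heading=225, move]
  -- iteration 4/6 --
  FD 14.1: (-34.891,2.454) -> (-44.861,-7.516) [heading=225, move]
  BK 8.6: (-44.861,-7.516) -> (-38.78,-1.435) [heading=225, move]
  -- iteration 5/6 --
  FD 14.1: (-38.78,-1.435) -> (-48.75,-11.405) [heading=225, move]
  BK 8.6: (-48.75,-11.405) -> (-42.669,-5.324) [heading=225, move]
  -- iteration 6/6 --
  FD 14.1: (-42.669,-5.324) -> (-52.639,-15.294) [heading=225, move]
  BK 8.6: (-52.639,-15.294) -> (-46.558,-9.213) [heading=225, move]
]
FD 1.6: (-46.558,-9.213) -> (-47.69,-10.344) [heading=225, move]
FD 10.2: (-47.69,-10.344) -> (-54.902,-17.557) [heading=225, move]
PU: pen up
RT 270: heading 225 -> 315
BK 13.3: (-54.902,-17.557) -> (-64.307,-8.152) [heading=315, move]
Final: pos=(-64.307,-8.152), heading=315, 0 segment(s) drawn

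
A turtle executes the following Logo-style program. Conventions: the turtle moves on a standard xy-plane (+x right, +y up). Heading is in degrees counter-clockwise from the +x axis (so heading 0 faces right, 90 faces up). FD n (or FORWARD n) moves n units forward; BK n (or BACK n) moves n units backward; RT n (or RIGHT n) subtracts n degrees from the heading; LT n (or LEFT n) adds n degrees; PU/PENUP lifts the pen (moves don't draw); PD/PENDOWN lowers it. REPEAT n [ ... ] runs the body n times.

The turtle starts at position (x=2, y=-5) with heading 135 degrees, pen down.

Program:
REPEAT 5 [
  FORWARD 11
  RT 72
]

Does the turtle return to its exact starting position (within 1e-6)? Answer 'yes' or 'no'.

Executing turtle program step by step:
Start: pos=(2,-5), heading=135, pen down
REPEAT 5 [
  -- iteration 1/5 --
  FD 11: (2,-5) -> (-5.778,2.778) [heading=135, draw]
  RT 72: heading 135 -> 63
  -- iteration 2/5 --
  FD 11: (-5.778,2.778) -> (-0.784,12.579) [heading=63, draw]
  RT 72: heading 63 -> 351
  -- iteration 3/5 --
  FD 11: (-0.784,12.579) -> (10.08,10.858) [heading=351, draw]
  RT 72: heading 351 -> 279
  -- iteration 4/5 --
  FD 11: (10.08,10.858) -> (11.801,-0.006) [heading=279, draw]
  RT 72: heading 279 -> 207
  -- iteration 5/5 --
  FD 11: (11.801,-0.006) -> (2,-5) [heading=207, draw]
  RT 72: heading 207 -> 135
]
Final: pos=(2,-5), heading=135, 5 segment(s) drawn

Start position: (2, -5)
Final position: (2, -5)
Distance = 0; < 1e-6 -> CLOSED

Answer: yes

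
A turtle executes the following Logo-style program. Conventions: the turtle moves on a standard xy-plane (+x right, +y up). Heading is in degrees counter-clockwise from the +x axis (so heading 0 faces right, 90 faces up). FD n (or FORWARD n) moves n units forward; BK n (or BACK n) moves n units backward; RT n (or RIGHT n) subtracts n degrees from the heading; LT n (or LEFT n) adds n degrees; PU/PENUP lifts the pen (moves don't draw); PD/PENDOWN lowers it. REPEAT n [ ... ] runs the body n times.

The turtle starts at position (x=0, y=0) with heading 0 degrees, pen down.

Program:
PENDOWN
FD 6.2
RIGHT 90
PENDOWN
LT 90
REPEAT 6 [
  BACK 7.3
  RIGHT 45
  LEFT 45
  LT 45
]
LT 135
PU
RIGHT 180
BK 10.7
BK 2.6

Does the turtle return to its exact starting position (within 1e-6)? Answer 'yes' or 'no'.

Answer: no

Derivation:
Executing turtle program step by step:
Start: pos=(0,0), heading=0, pen down
PD: pen down
FD 6.2: (0,0) -> (6.2,0) [heading=0, draw]
RT 90: heading 0 -> 270
PD: pen down
LT 90: heading 270 -> 0
REPEAT 6 [
  -- iteration 1/6 --
  BK 7.3: (6.2,0) -> (-1.1,0) [heading=0, draw]
  RT 45: heading 0 -> 315
  LT 45: heading 315 -> 0
  LT 45: heading 0 -> 45
  -- iteration 2/6 --
  BK 7.3: (-1.1,0) -> (-6.262,-5.162) [heading=45, draw]
  RT 45: heading 45 -> 0
  LT 45: heading 0 -> 45
  LT 45: heading 45 -> 90
  -- iteration 3/6 --
  BK 7.3: (-6.262,-5.162) -> (-6.262,-12.462) [heading=90, draw]
  RT 45: heading 90 -> 45
  LT 45: heading 45 -> 90
  LT 45: heading 90 -> 135
  -- iteration 4/6 --
  BK 7.3: (-6.262,-12.462) -> (-1.1,-17.624) [heading=135, draw]
  RT 45: heading 135 -> 90
  LT 45: heading 90 -> 135
  LT 45: heading 135 -> 180
  -- iteration 5/6 --
  BK 7.3: (-1.1,-17.624) -> (6.2,-17.624) [heading=180, draw]
  RT 45: heading 180 -> 135
  LT 45: heading 135 -> 180
  LT 45: heading 180 -> 225
  -- iteration 6/6 --
  BK 7.3: (6.2,-17.624) -> (11.362,-12.462) [heading=225, draw]
  RT 45: heading 225 -> 180
  LT 45: heading 180 -> 225
  LT 45: heading 225 -> 270
]
LT 135: heading 270 -> 45
PU: pen up
RT 180: heading 45 -> 225
BK 10.7: (11.362,-12.462) -> (18.928,-4.896) [heading=225, move]
BK 2.6: (18.928,-4.896) -> (20.766,-3.057) [heading=225, move]
Final: pos=(20.766,-3.057), heading=225, 7 segment(s) drawn

Start position: (0, 0)
Final position: (20.766, -3.057)
Distance = 20.99; >= 1e-6 -> NOT closed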